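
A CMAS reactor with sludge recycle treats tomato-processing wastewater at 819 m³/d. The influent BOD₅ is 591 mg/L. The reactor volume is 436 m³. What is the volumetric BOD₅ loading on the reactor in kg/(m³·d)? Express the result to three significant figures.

L_v ≈ 1.11 kg BOD₅/(m³·d)

Volumetric loading L_v = Q·S₀ / V = 819 × 591 g/m³ / 436.0 m³ = 1110 g/(m³·d) = 1.110 kg BOD₅/(m³·d).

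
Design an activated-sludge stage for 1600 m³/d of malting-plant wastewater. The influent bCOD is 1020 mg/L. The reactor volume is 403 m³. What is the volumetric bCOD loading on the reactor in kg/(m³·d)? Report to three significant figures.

L_v ≈ 4.05 kg bCOD/(m³·d)

Applied bCOD load per unit volume = Q·S₀/V = (1600 × 1020/1000)/403.0 = 4.050 kg bCOD·m⁻³·d⁻¹.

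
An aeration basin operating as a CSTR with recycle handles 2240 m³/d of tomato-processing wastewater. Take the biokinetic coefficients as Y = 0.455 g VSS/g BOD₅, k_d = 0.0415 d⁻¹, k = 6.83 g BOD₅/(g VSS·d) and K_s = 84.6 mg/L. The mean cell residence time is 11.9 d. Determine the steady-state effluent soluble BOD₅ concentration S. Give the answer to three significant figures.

S ≈ 3.56 mg/L

Effluent substrate depends only on kinetics and SRT: S = K_s(1 + k_d θ_c) / [θ_c(Yk − k_d) − 1] = 84.6 × (1 + 0.0415 × 11.9) / [11.9 × (0.455 × 6.83 − 0.0415) − 1] = 126.4 / 35.49 = 3.561 mg/L.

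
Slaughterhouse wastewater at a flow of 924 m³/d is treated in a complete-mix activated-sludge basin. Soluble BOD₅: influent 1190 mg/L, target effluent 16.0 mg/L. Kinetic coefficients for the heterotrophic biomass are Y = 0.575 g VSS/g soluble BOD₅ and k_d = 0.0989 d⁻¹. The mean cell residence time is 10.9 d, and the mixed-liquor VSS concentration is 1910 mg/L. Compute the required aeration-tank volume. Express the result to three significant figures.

V ≈ 1710 m³

Rearranging the biomass balance for a CMAS with decay, V = Y·Q·ΔS·θ_c / [X·(1+k_d θ_c)] = 0.575 × 924 × (1190 − 16.0) × 10.9 / [1910 × (1 + 0.0989 × 10.9)] = 6.8×10^6 / 3969 = 1713 m³.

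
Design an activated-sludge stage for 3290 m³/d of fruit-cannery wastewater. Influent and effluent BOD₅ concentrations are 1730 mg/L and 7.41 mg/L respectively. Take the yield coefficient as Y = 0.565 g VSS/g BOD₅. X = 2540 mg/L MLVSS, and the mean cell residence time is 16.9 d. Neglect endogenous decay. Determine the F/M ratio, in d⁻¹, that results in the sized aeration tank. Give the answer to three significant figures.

F/M ≈ 0.105 d⁻¹

V·X = Y·Q·ΔS·θ_c gives V = 0.565 × 3290 × (1730 − 7.41) × 16.9 / 2540 = 21305 m³.
F/M = Q·S₀ / (V·X) = 3290 × 1730 / (21305 × 2540) = 0.1052 g BOD₅·(g VSS·d)⁻¹.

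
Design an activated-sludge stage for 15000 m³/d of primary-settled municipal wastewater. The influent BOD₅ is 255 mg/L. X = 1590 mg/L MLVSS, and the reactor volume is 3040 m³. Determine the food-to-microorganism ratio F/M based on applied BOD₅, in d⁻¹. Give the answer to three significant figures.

F/M = Q·S₀ / (V·X) = 15000 × 255 / (3040 × 1590) = 0.7913 g BOD₅·(g VSS·d)⁻¹.

F/M ≈ 0.791 d⁻¹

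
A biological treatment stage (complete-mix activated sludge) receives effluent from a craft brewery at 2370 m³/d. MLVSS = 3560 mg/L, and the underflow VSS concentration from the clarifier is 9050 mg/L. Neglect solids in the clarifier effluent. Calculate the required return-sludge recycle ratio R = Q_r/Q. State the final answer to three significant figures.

R ≈ 0.648

R = Q_r/Q = X/(X_r − X) = 3560 / (9050 − 3560) = 0.6485.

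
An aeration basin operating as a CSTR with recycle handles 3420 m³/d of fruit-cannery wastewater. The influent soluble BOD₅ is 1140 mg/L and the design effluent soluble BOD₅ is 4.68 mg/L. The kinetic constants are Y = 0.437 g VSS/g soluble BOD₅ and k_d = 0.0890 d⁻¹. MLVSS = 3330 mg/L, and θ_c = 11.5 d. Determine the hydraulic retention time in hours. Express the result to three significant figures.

τ ≈ 20.3 h

From the SRT design equation V = Y Q (S₀−S) θ_c / [X (1 + k_d θ_c)] = 0.437 × 3420 × (1140 − 4.68) × 11.5 / [3330 × (1 + 0.0890 × 11.5)] = 1.95×10^7 / 6738 = 2896 m³.
Hydraulic retention time τ = V/Q = 2896 / 3420 = 0.8467 d = 20.32 h.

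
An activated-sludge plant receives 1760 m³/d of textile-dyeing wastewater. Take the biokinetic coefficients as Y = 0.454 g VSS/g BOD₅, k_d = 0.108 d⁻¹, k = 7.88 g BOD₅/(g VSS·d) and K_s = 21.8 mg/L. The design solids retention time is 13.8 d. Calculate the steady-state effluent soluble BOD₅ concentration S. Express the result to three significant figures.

From the Monod/SRT balance for a CMAS, S = K_s·(1+k_d θ_c)/[θ_c·(Y k − k_d) − 1] = 21.8 × (1 + 0.108 × 13.8) / [13.8 × (0.454 × 7.88 − 0.108) − 1] = 54.29 / 46.88 = 1.158 mg/L.

S ≈ 1.16 mg/L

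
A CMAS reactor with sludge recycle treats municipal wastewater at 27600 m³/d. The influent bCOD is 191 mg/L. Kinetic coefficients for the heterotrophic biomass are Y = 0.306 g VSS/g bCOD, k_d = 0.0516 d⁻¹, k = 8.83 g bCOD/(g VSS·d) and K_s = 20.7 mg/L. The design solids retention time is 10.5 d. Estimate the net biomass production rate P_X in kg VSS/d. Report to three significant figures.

For a completely mixed reactor with recycle the Lawrence–McCarty relation gives S = K_s·(1 + k_d·θ_c) / [θ_c·(Y·k − k_d) − 1] = 20.7 × (1 + 0.0516 × 10.5) / [10.5 × (0.306 × 8.83 − 0.0516) − 1] = 31.92 / 26.83 = 1.190 mg/L.
The observed yield is Y_obs = Y/(1 + k_d·θ_c) = 0.306 / (1 + 0.0516 × 10.5) = 0.306 / 1.542 = 0.1985 g VSS per g bCOD removed.
Q·(S₀ − S) = 27600 × (191 − 1.19) × 10⁻³ = 5239 kg/d removed.
So the net sludge growth is P_X = 0.1985 × 5239 = 1040 kg VSS/d.

P_X ≈ 1040 kg VSS/d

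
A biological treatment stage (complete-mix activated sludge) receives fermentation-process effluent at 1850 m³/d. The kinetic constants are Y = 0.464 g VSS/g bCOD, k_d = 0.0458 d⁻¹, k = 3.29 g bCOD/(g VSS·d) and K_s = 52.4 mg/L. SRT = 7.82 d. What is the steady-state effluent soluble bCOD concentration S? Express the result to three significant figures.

S ≈ 6.73 mg/L

Effluent substrate depends only on kinetics and SRT: S = K_s(1 + k_d θ_c) / [θ_c(Yk − k_d) − 1] = 52.4 × (1 + 0.0458 × 7.82) / [7.82 × (0.464 × 3.29 − 0.0458) − 1] = 71.17 / 10.58 = 6.727 mg/L.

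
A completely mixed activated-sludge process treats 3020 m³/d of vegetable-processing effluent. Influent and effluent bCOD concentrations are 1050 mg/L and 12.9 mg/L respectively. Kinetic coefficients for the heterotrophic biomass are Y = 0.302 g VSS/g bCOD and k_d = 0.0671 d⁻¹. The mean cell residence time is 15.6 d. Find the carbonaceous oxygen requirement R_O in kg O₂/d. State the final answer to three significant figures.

R_O ≈ 2480 kg O₂/d

Correct the yield for decay: Y_obs = Y/(1 + k_d θ_c) = 0.302 / (1 + 0.0671 × 15.6) = 0.302 / 2.047 = 0.1476.
Q·(S₀ − S) = 3020 × (1050 − 12.9) × 10⁻³ = 3132 kg/d removed.
Net sludge production P_X = 0.1476 × 3132 = 462.1 kg VSS/d.
R_O = Q·ΔS − 1.42 P_X = 3132 − 656.2 = 2476 kg O₂/d.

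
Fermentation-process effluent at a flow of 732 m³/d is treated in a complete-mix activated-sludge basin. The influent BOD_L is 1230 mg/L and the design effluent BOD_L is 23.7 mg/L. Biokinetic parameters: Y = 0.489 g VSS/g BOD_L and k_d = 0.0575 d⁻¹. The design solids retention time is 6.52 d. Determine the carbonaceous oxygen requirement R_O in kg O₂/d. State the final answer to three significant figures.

R_O ≈ 437 kg O₂/d

Correct the yield for decay: Y_obs = Y/(1 + k_d θ_c) = 0.489 / (1 + 0.0575 × 6.52) = 0.489 / 1.375 = 0.3557.
Mass of BOD_L removed per day: Q(S₀ − S) = 732 × 1206 g/m³ = 883.0 kg/d.
P_X = Y_obs·Q·(S₀ − S) = 0.3557 × 883.0 = 314.1 kg VSS/d.
Carbonaceous O₂ demand = substrate oxidised − cell-mass equivalent = 883.0 − 1.42 × 314.1 = 437.1 kg O₂/d.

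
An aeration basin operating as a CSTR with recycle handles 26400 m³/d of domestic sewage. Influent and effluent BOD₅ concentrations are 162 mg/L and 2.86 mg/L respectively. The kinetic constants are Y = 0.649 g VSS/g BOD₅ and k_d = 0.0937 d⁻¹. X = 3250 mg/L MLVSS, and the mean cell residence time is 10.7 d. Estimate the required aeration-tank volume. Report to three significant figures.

V ≈ 4480 m³

Steady-state biomass mass balance: V·X·(1 + k_d·θ_c) = Y·Q·(S₀ − S)·θ_c, so V = 0.649 × 26400 × (162 − 2.86) × 10.7 / [3250 × (1 + 0.0937 × 10.7)] = 2.92×10^7 / 6508 = 4483 m³.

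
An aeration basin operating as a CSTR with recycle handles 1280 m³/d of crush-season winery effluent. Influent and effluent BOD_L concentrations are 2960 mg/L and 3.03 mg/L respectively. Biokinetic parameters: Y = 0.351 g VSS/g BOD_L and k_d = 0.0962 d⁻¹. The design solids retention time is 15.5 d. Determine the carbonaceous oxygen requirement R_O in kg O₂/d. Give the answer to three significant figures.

The observed yield is Y_obs = Y/(1 + k_d·θ_c) = 0.351 / (1 + 0.0962 × 15.5) = 0.351 / 2.491 = 0.1409 g VSS per g BOD_L removed.
Mass of BOD_L removed per day: Q(S₀ − S) = 1280 × 2957 g/m³ = 3785 kg/d.
Biomass synthesised: P_X = Y_obs × 3785 = 533.3 kg VSS/d.
Carbonaceous O₂ demand = substrate oxidised − cell-mass equivalent = 3785 − 1.42 × 533.3 = 3028 kg O₂/d.

R_O ≈ 3030 kg O₂/d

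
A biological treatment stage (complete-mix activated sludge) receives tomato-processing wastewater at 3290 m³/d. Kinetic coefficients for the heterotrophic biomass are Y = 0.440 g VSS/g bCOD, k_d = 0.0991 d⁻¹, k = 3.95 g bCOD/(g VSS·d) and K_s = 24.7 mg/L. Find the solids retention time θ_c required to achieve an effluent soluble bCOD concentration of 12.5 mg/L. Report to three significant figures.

Specific growth rate at S = 12.5 mg/L: μ = YkS/(K_s+S) = 0.440·3.95·12.5/(24.7+12.5) = 0.5840 d⁻¹.
Then 1/θ_c = μ − k_d = 0.5840 − 0.0991 = 0.4849 d⁻¹, giving θ_c = 2.062 d.

θ_c ≈ 2.06 d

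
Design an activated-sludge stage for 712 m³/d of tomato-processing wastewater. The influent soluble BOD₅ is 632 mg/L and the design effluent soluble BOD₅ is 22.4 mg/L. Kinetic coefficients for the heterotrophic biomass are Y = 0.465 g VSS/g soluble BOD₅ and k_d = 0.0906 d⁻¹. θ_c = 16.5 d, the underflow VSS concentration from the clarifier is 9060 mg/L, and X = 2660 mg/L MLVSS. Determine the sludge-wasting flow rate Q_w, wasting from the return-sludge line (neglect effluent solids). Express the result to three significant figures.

Rearranging the biomass balance for a CMAS with decay, V = Y·Q·ΔS·θ_c / [X·(1+k_d θ_c)] = 0.465 × 712 × (632 − 22.4) × 16.5 / [2660 × (1 + 0.0906 × 16.5)] = 3.33×10^6 / 6636 = 501.8 m³.
Q_w = (V·X)/(θ_c X_r) = 501.8 × 2660 / (16.5 × 9060) = 8.929 m³/d.

Q_w ≈ 8.93 m³/d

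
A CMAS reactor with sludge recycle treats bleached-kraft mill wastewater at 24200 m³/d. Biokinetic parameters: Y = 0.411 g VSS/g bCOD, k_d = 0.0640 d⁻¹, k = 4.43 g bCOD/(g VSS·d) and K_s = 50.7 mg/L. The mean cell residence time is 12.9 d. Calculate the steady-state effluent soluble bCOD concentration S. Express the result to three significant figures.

Effluent substrate depends only on kinetics and SRT: S = K_s(1 + k_d θ_c) / [θ_c(Yk − k_d) − 1] = 50.7 × (1 + 0.0640 × 12.9) / [12.9 × (0.411 × 4.43 − 0.0640) − 1] = 92.56 / 21.66 = 4.273 mg/L.

S ≈ 4.27 mg/L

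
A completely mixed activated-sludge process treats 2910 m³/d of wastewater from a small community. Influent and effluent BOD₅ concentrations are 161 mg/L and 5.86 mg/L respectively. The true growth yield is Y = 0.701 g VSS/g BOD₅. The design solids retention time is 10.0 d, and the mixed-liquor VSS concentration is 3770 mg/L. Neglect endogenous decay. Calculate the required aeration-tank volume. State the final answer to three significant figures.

V ≈ 839 m³

Biomass mass balance (decay neglected): V·X = Y·Q·(S₀ − S)·θ_c, so V = 0.701 × 2910 × (161 − 5.86) × 10.0 / 3770 = 839.4 m³.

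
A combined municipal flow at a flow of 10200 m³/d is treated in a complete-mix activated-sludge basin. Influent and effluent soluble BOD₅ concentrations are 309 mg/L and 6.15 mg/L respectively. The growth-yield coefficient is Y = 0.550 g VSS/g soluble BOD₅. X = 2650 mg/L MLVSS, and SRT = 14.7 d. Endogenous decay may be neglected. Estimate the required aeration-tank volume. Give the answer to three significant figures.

V ≈ 9420 m³

Biomass mass balance (decay neglected): V·X = Y·Q·(S₀ − S)·θ_c, so V = 0.550 × 10200 × (309 − 6.15) × 14.7 / 2650 = 9425 m³.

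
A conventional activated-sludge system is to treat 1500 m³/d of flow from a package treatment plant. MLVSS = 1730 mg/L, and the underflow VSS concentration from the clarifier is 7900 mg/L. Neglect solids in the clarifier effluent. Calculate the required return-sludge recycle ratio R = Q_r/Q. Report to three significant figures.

R = Q_r/Q = X/(X_r − X) = 1730 / (7900 − 1730) = 0.2804.

R ≈ 0.280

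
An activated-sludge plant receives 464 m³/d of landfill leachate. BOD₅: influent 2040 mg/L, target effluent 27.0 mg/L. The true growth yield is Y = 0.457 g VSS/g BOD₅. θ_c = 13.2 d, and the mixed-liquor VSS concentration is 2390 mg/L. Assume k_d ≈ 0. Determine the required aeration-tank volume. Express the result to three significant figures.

V ≈ 2360 m³

V·X = Y·Q·ΔS·θ_c gives V = 0.457 × 464 × (2040 − 27.0) × 13.2 / 2390 = 2358 m³.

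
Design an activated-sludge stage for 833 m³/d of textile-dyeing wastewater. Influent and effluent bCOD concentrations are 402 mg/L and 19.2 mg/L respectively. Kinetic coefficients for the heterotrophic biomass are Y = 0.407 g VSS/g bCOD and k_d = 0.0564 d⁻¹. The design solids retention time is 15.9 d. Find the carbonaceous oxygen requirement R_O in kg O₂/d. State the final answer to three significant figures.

R_O ≈ 222 kg O₂/d

Correct the yield for decay: Y_obs = Y/(1 + k_d θ_c) = 0.407 / (1 + 0.0564 × 15.9) = 0.407 / 1.897 = 0.2146.
Substrate removed = Q·(S₀ − S) = 833 m³/d × (402 − 19.2) g/m³ = 3.19×10^5 g/d = 318.9 kg/d.
Net sludge production P_X = 0.2146 × 318.9 = 68.42 kg VSS/d.
R_O = Q·ΔS − 1.42 P_X = 318.9 − 97.16 = 221.7 kg O₂/d.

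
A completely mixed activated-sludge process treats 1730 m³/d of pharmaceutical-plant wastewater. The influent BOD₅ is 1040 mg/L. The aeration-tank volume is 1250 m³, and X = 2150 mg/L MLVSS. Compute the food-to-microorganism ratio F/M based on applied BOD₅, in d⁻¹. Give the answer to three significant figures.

Food-to-microorganism ratio F/M = Q S₀ / (V X) = 1730 × 1040 / (1250 × 2150) = 0.6695 d⁻¹.

F/M ≈ 0.669 d⁻¹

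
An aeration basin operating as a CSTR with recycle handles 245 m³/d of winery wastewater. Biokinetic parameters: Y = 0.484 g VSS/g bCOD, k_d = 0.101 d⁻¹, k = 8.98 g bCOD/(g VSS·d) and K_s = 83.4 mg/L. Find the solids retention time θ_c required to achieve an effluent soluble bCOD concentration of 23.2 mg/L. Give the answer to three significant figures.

Specific growth rate at S = 23.2 mg/L: μ = YkS/(K_s+S) = 0.484·8.98·23.2/(83.4+23.2) = 0.9459 d⁻¹.
θ_c = 1/(μ − k_d) = 1/(0.9459 − 0.101) = 1/0.8449 = 1.184 d.

θ_c ≈ 1.18 d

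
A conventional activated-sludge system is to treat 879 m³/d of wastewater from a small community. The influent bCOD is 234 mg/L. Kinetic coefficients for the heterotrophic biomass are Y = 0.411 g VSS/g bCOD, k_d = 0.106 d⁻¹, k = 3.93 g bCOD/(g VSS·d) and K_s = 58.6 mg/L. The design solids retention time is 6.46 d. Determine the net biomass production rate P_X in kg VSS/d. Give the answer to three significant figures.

P_X ≈ 47.8 kg VSS/d

Effluent substrate depends only on kinetics and SRT: S = K_s(1 + k_d θ_c) / [θ_c(Yk − k_d) − 1] = 58.6 × (1 + 0.106 × 6.46) / [6.46 × (0.411 × 3.93 − 0.106) − 1] = 98.73 / 8.750 = 11.28 mg/L.
The observed yield is Y_obs = Y/(1 + k_d·θ_c) = 0.411 / (1 + 0.106 × 6.46) = 0.411 / 1.685 = 0.2440 g VSS per g bCOD removed.
Q·(S₀ − S) = 879 × (234 − 11.3) × 10⁻³ = 195.8 kg/d removed.
P_X = Y_obs · Q(S₀ − S) = 0.2440 × 195.8 = 47.75 kg VSS/d.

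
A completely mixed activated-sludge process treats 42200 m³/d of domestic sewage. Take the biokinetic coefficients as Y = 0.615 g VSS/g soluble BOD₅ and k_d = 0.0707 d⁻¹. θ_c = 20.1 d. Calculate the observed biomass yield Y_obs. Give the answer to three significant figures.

Y_obs ≈ 0.254 g VSS/g soluble BOD₅

Observed yield with endogenous decay: Y_obs = Y / (1 + k_d·θ_c) = 0.615 / (1 + 0.0707 × 20.1) = 0.615 / 2.421 = 0.2540 g VSS/g soluble BOD₅.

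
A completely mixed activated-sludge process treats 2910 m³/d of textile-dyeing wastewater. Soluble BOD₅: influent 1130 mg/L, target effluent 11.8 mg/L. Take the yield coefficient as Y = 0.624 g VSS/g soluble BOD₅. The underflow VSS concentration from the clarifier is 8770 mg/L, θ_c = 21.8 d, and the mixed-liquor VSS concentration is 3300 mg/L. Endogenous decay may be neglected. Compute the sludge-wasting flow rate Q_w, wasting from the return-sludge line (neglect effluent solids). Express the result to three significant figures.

Biomass mass balance (decay neglected): V·X = Y·Q·(S₀ − S)·θ_c, so V = 0.624 × 2910 × (1130 − 11.8) × 21.8 / 3300 = 13413 m³.
Q_w = (V·X)/(θ_c X_r) = 13413 × 3300 / (21.8 × 8770) = 231.5 m³/d.

Q_w ≈ 232 m³/d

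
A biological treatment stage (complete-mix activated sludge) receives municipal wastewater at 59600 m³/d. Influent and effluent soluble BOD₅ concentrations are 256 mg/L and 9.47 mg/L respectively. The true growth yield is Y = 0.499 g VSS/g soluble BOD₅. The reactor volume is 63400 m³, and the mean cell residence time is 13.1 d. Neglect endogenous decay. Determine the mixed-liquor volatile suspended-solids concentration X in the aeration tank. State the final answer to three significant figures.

Without decay, X = Y Q (S₀−S) θ_c / V = 0.499 × 59600 × (256 − 9.47) × 13.1 / 63400 = 1515 mg/L.

X ≈ 1510 mg/L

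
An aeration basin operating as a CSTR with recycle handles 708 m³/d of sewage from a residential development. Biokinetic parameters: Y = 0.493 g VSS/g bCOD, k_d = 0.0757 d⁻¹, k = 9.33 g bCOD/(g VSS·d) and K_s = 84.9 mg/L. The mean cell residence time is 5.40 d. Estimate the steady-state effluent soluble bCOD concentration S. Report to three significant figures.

From the Monod/SRT balance for a CMAS, S = K_s·(1+k_d θ_c)/[θ_c·(Y k − k_d) − 1] = 84.9 × (1 + 0.0757 × 5.40) / [5.40 × (0.493 × 9.33 − 0.0757) − 1] = 119.6 / 23.43 = 5.105 mg/L.

S ≈ 5.10 mg/L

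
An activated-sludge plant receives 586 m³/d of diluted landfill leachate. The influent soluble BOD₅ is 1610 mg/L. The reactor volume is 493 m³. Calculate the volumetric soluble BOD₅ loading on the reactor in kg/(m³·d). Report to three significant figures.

L_v = Q S₀ / V = 586 × 1610 × 10⁻³ / 493.0 = 1.914 kg/(m³·d).

L_v ≈ 1.91 kg soluble BOD₅/(m³·d)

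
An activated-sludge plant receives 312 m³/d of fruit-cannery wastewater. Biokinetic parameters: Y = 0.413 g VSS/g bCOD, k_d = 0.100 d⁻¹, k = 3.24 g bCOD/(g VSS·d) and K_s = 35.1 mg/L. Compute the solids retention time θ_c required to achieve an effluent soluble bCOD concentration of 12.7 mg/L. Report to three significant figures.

θ_c ≈ 3.91 d

Specific growth rate at S = 12.7 mg/L: μ = YkS/(K_s+S) = 0.413·3.24·12.7/(35.1+12.7) = 0.3555 d⁻¹.
θ_c = 1/(μ − k_d) = 1/(0.3555 − 0.100) = 1/0.2555 = 3.914 d.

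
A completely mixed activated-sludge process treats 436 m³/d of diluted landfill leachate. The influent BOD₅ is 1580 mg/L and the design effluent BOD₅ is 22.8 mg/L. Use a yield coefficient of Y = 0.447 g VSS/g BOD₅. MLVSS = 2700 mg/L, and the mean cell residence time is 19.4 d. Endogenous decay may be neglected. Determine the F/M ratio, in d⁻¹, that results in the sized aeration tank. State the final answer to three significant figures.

F/M ≈ 0.117 d⁻¹

With k_d = 0 the design equation reduces to V = Y Q (S₀−S) θ_c / X = 0.447 × 436 × (1580 − 22.8) × 19.4 / 2700 = 2181 m³.
Food-to-microorganism ratio F/M = Q S₀ / (V X) = 436 × 1580 / (2181 × 2700) = 0.1170 d⁻¹.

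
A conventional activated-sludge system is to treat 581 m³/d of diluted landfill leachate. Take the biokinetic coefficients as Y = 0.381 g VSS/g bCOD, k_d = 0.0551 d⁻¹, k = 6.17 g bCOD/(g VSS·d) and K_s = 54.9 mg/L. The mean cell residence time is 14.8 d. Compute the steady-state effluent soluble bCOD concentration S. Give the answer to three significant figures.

From the Monod/SRT balance for a CMAS, S = K_s·(1+k_d θ_c)/[θ_c·(Y k − k_d) − 1] = 54.9 × (1 + 0.0551 × 14.8) / [14.8 × (0.381 × 6.17 − 0.0551) − 1] = 99.67 / 32.98 = 3.023 mg/L.

S ≈ 3.02 mg/L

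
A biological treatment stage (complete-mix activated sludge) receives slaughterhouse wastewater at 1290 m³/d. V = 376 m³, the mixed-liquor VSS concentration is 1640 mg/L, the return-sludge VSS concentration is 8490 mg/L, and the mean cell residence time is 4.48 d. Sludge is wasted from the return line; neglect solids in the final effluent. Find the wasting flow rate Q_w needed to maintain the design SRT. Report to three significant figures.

Q_w ≈ 16.2 m³/d

θ_c = V·X/(Q_w·X_r) when wasting from the recycle, so Q_w = V·X/(θ_c·X_r) = 376.0 × 1640 / (4.48 × 8490) = 16.21 m³/d.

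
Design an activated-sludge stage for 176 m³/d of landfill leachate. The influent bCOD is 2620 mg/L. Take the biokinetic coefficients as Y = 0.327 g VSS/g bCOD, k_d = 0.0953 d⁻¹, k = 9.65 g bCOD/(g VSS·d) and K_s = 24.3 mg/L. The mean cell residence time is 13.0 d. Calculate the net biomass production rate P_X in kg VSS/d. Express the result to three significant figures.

P_X ≈ 67.3 kg VSS/d

Effluent substrate depends only on kinetics and SRT: S = K_s(1 + k_d θ_c) / [θ_c(Yk − k_d) − 1] = 24.3 × (1 + 0.0953 × 13.0) / [13.0 × (0.327 × 9.65 − 0.0953) − 1] = 54.41 / 38.78 = 1.403 mg/L.
Observed yield with endogenous decay: Y_obs = Y / (1 + k_d·θ_c) = 0.327 / (1 + 0.0953 × 13.0) = 0.327 / 2.239 = 0.1461 g VSS/g bCOD.
ΔS = 2620 − 1.40 = 2619 mg/L, so the substrate removal rate is 176 × 2619/1000 = 460.9 kg bCOD/d.
Biomass produced: P_X = Y_obs·Q·ΔS = 0.1461 × 460.9 ≈ 67.31 kg VSS/d.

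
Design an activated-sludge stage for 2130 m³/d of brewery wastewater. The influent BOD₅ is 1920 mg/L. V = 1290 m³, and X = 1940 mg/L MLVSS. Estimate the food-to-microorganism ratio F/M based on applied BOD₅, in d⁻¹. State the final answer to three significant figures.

F/M = applied load / biomass = Q·S₀/(V·X) = 2130 × 1920 / (1290 × 1940) = 1.634 d⁻¹.

F/M ≈ 1.63 d⁻¹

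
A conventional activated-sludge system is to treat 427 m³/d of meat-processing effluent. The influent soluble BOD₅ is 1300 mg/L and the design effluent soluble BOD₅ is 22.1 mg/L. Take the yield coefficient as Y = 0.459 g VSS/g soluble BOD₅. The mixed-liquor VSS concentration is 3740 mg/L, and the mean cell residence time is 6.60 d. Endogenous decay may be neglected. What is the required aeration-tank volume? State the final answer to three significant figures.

V ≈ 442 m³

V·X = Y·Q·ΔS·θ_c gives V = 0.459 × 427 × (1300 − 22.1) × 6.60 / 3740 = 442.0 m³.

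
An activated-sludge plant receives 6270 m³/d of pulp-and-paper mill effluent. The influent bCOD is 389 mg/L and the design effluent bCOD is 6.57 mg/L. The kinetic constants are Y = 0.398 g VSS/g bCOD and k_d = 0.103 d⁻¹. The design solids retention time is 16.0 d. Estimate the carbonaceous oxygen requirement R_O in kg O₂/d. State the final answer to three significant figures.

R_O ≈ 1890 kg O₂/d

Observed yield with endogenous decay: Y_obs = Y / (1 + k_d·θ_c) = 0.398 / (1 + 0.103 × 16.0) = 0.398 / 2.648 = 0.1503 g VSS/g bCOD.
Mass of bCOD removed per day: Q(S₀ − S) = 6270 × 382.4 g/m³ = 2398 kg/d.
Biomass synthesised: P_X = Y_obs × 2398 = 360.4 kg VSS/d.
R_O = Q·ΔS − 1.42 P_X = 2398 − 511.8 = 1886 kg O₂/d.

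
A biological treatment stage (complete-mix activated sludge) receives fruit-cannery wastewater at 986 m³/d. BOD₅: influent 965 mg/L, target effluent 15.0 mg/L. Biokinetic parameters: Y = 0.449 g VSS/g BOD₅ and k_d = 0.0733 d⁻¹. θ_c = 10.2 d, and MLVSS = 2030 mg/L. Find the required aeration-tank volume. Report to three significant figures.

V ≈ 1210 m³

Rearranging the biomass balance for a CMAS with decay, V = Y·Q·ΔS·θ_c / [X·(1+k_d θ_c)] = 0.449 × 986 × (965 − 15.0) × 10.2 / [2030 × (1 + 0.0733 × 10.2)] = 4.29×10^6 / 3548 = 1209 m³.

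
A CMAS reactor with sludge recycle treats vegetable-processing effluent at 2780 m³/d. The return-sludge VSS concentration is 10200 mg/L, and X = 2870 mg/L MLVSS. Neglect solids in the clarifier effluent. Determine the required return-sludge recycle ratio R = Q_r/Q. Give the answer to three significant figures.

Solids balance on the clarifier gives (1+R)X = R·X_r, so R = X/(X_r − X) = 2870 / (10200 − 2870) = 0.3915.

R ≈ 0.392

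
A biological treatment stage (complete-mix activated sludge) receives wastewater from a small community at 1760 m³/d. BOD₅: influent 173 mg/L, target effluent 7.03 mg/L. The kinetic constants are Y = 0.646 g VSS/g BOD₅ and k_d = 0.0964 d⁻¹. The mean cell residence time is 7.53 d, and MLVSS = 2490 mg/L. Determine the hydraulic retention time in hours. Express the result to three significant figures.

τ ≈ 4.51 h

From the SRT design equation V = Y Q (S₀−S) θ_c / [X (1 + k_d θ_c)] = 0.646 × 1760 × (173 − 7.03) × 7.53 / [2490 × (1 + 0.0964 × 7.53)] = 1.42×10^6 / 4297 = 330.6 m³.
τ = V/Q = 330.6/1760 = 0.1879 d, or 4.509 h.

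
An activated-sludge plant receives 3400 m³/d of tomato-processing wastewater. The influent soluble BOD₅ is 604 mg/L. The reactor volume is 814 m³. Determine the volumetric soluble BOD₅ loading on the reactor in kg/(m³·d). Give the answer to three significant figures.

L_v ≈ 2.52 kg soluble BOD₅/(m³·d)

L_v = Q S₀ / V = 3400 × 604 × 10⁻³ / 814.0 = 2.523 kg/(m³·d).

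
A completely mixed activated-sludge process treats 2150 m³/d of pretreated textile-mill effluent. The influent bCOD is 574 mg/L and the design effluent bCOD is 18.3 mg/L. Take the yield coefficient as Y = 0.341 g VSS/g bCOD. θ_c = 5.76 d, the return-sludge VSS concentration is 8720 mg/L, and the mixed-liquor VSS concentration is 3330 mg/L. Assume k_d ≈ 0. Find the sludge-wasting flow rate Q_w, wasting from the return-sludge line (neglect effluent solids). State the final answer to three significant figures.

Q_w ≈ 46.7 m³/d

V·X = Y·Q·ΔS·θ_c gives V = 0.341 × 2150 × (574 − 18.3) × 5.76 / 3330 = 704.7 m³.
Wasting from the return line (neglecting effluent solids): Q_w = V·X / (θ_c·X_r) = 704.7 × 3330 / (5.76 × 8720) = 46.72 m³/d.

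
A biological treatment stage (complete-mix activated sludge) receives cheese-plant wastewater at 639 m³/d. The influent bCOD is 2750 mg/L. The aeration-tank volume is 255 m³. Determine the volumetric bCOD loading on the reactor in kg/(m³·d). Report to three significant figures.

Applied bCOD load per unit volume = Q·S₀/V = (639 × 2750/1000)/255.0 = 6.891 kg bCOD·m⁻³·d⁻¹.

L_v ≈ 6.89 kg bCOD/(m³·d)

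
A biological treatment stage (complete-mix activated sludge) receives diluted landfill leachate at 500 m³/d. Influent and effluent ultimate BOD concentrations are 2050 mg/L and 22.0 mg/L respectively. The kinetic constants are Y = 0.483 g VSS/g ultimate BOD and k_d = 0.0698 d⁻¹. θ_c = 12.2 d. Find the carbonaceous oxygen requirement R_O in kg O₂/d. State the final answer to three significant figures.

Y_obs = Y / (1 + k_d θ_c) = 0.483 / (1 + 0.0698 × 12.2) = 0.483 / 1.852 = 0.2609.
Mass of ultimate BOD removed per day: Q(S₀ − S) = 500 × 2028 g/m³ = 1014 kg/d.
Net sludge production P_X = 0.2609 × 1014 = 264.5 kg VSS/d.
R_O = Q·ΔS − 1.42 P_X = 1014 − 375.6 = 638.4 kg O₂/d.

R_O ≈ 638 kg O₂/d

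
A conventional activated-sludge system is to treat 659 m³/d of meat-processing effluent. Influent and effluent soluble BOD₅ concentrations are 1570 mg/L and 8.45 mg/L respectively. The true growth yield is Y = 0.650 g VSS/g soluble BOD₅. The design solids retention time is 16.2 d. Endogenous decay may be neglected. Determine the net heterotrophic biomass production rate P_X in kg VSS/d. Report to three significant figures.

P_X ≈ 669 kg VSS/d

With endogenous decay neglected, the observed yield equals the true yield: Y_obs = Y = 0.650 g VSS/g soluble BOD₅.
ΔS = 1570 − 8.45 = 1562 mg/L, so the substrate removal rate is 659 × 1562/1000 = 1029 kg soluble BOD₅/d.
Net biomass production P_X = Y_obs × Q·(S₀ − S) = 0.6500 × 1029 = 668.9 kg VSS/d.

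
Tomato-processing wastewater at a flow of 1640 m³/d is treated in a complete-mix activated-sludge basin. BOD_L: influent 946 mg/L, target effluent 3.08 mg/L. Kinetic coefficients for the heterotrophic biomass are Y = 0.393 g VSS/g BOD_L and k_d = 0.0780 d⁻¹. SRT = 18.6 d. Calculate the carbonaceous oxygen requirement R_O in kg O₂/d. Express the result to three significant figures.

R_O ≈ 1190 kg O₂/d

Y_obs = Y / (1 + k_d θ_c) = 0.393 / (1 + 0.0780 × 18.6) = 0.393 / 2.451 = 0.1604.
Substrate removed = Q·(S₀ − S) = 1640 m³/d × (946 − 3.08) g/m³ = 1.55×10^6 g/d = 1546 kg/d.
P_X = Y_obs·Q·(S₀ − S) = 0.1604 × 1546 = 248.0 kg VSS/d.
Carbonaceous O₂ demand = substrate oxidised − cell-mass equivalent = 1546 − 1.42 × 248.0 = 1194 kg O₂/d.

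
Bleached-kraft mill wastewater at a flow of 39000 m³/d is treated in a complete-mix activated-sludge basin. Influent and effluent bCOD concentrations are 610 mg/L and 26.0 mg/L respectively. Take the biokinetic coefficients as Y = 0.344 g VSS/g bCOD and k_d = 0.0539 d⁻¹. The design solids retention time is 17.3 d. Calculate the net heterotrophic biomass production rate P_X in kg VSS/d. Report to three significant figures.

P_X ≈ 4050 kg VSS/d

Y_obs = Y / (1 + k_d θ_c) = 0.344 / (1 + 0.0539 × 17.3) = 0.344 / 1.932 = 0.1780.
Mass of bCOD removed per day: Q(S₀ − S) = 39000 × 584.0 g/m³ = 22776 kg/d.
Biomass produced: P_X = Y_obs·Q·ΔS = 0.1780 × 22776 ≈ 4054 kg VSS/d.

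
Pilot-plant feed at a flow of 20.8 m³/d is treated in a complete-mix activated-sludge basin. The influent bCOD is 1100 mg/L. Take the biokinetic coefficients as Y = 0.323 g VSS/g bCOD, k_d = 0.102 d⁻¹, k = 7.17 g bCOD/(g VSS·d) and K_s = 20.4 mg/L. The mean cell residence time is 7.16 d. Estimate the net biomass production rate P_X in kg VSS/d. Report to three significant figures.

P_X ≈ 4.26 kg VSS/d

For a completely mixed reactor with recycle the Lawrence–McCarty relation gives S = K_s·(1 + k_d·θ_c) / [θ_c·(Y·k − k_d) − 1] = 20.4 × (1 + 0.102 × 7.16) / [7.16 × (0.323 × 7.17 − 0.102) − 1] = 35.30 / 14.85 = 2.377 mg/L.
Correct the yield for decay: Y_obs = Y/(1 + k_d θ_c) = 0.323 / (1 + 0.102 × 7.16) = 0.323 / 1.730 = 0.1867.
Q·(S₀ − S) = 20.8 × (1100 − 2.38) × 10⁻³ = 22.83 kg/d removed.
Net biomass production P_X = Y_obs × Q·(S₀ − S) = 0.1867 × 22.83 = 4.262 kg VSS/d.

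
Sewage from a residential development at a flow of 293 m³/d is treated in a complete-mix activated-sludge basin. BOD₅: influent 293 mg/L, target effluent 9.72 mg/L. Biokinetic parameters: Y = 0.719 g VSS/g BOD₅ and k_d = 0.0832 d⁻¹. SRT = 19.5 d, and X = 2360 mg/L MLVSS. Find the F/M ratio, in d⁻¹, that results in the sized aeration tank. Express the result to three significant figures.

Steady-state biomass mass balance: V·X·(1 + k_d·θ_c) = Y·Q·(S₀ − S)·θ_c, so V = 0.719 × 293 × (293 − 9.72) × 19.5 / [2360 × (1 + 0.0832 × 19.5)] = 1.16×10^6 / 6189 = 188.0 m³.
F/M = Q·S₀ / (V·X) = 293 × 293 / (188.0 × 2360) = 0.1935 g BOD₅·(g VSS·d)⁻¹.

F/M ≈ 0.193 d⁻¹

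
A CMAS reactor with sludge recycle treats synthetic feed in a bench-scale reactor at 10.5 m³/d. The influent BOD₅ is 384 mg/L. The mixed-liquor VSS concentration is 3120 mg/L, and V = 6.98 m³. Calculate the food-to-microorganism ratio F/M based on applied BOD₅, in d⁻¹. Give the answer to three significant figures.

F/M ≈ 0.185 d⁻¹

F/M = applied load / biomass = Q·S₀/(V·X) = 10.5 × 384 / (6.980 × 3120) = 0.1851 d⁻¹.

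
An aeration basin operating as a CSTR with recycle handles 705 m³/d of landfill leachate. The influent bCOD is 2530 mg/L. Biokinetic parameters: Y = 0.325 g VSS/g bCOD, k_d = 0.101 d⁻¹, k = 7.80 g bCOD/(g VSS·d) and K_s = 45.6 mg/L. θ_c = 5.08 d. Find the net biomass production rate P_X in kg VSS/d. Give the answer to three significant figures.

From the Monod/SRT balance for a CMAS, S = K_s·(1+k_d θ_c)/[θ_c·(Y k − k_d) − 1] = 45.6 × (1 + 0.101 × 5.08) / [5.08 × (0.325 × 7.80 − 0.101) − 1] = 69.00 / 11.36 = 6.071 mg/L.
Observed yield with endogenous decay: Y_obs = Y / (1 + k_d·θ_c) = 0.325 / (1 + 0.101 × 5.08) = 0.325 / 1.513 = 0.2148 g VSS/g bCOD.
Substrate removed = Q·(S₀ − S) = 705 m³/d × (2530 − 6.07) g/m³ = 1.78×10^6 g/d = 1779 kg/d.
Biomass produced: P_X = Y_obs·Q·ΔS = 0.2148 × 1779 ≈ 382.2 kg VSS/d.

P_X ≈ 382 kg VSS/d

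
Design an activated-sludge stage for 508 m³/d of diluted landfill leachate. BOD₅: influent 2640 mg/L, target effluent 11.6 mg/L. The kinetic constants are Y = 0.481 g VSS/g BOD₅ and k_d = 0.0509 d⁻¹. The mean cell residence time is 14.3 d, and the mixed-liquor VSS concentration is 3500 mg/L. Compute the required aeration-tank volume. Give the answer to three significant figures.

From the SRT design equation V = Y Q (S₀−S) θ_c / [X (1 + k_d θ_c)] = 0.481 × 508 × (2640 − 11.6) × 14.3 / [3500 × (1 + 0.0509 × 14.3)] = 9.18×10^6 / 6048 = 1519 m³.

V ≈ 1520 m³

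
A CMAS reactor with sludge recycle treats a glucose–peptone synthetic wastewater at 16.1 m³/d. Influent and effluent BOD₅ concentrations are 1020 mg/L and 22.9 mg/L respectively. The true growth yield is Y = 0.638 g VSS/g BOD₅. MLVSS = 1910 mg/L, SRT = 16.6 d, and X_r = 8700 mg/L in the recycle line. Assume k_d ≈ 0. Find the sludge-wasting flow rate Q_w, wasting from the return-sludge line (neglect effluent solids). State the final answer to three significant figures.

With k_d = 0 the design equation reduces to V = Y Q (S₀−S) θ_c / X = 0.638 × 16.1 × (1020 − 22.9) × 16.6 / 1910 = 89.01 m³.
θ_c = V·X/(Q_w·X_r) when wasting from the recycle, so Q_w = V·X/(θ_c·X_r) = 89.01 × 1910 / (16.6 × 8700) = 1.177 m³/d.

Q_w ≈ 1.18 m³/d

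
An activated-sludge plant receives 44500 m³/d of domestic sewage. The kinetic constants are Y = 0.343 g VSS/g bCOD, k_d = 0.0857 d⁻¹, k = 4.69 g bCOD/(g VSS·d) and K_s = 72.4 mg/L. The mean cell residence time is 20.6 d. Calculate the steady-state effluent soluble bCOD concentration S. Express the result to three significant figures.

S ≈ 6.59 mg/L

Effluent substrate depends only on kinetics and SRT: S = K_s(1 + k_d θ_c) / [θ_c(Yk − k_d) − 1] = 72.4 × (1 + 0.0857 × 20.6) / [20.6 × (0.343 × 4.69 − 0.0857) − 1] = 200.2 / 30.37 = 6.592 mg/L.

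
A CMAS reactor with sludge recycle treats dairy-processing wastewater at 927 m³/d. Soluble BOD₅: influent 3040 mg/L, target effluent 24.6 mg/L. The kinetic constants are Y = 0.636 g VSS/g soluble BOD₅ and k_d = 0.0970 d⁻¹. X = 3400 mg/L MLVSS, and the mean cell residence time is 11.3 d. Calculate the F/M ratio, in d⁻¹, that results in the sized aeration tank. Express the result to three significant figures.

Steady-state biomass mass balance: V·X·(1 + k_d·θ_c) = Y·Q·(S₀ − S)·θ_c, so V = 0.636 × 927 × (3040 − 24.6) × 11.3 / [3400 × (1 + 0.0970 × 11.3)] = 2.01×10^7 / 7127 = 2819 m³.
F/M = applied load / biomass = Q·S₀/(V·X) = 927 × 3040 / (2819 × 3400) = 0.2940 d⁻¹.

F/M ≈ 0.294 d⁻¹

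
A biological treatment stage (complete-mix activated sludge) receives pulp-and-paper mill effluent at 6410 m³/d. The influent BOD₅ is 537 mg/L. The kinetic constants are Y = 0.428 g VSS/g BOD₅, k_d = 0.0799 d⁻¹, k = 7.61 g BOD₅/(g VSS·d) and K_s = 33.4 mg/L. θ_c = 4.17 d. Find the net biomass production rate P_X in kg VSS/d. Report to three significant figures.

P_X ≈ 1100 kg VSS/d

From the Monod/SRT balance for a CMAS, S = K_s·(1+k_d θ_c)/[θ_c·(Y k − k_d) − 1] = 33.4 × (1 + 0.0799 × 4.17) / [4.17 × (0.428 × 7.61 − 0.0799) − 1] = 44.53 / 12.25 = 3.635 mg/L.
Observed yield with endogenous decay: Y_obs = Y / (1 + k_d·θ_c) = 0.428 / (1 + 0.0799 × 4.17) = 0.428 / 1.333 = 0.3210 g VSS/g BOD₅.
Mass of BOD₅ removed per day: Q(S₀ − S) = 6410 × 533.4 g/m³ = 3419 kg/d.
P_X = Y_obs · Q(S₀ − S) = 0.3210 × 3419 = 1098 kg VSS/d.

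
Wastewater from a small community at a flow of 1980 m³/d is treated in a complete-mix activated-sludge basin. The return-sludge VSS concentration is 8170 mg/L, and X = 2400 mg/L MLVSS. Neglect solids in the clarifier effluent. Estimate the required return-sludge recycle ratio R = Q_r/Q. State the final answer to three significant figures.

Solids balance on the clarifier gives (1+R)X = R·X_r, so R = X/(X_r − X) = 2400 / (8170 − 2400) = 0.4159.

R ≈ 0.416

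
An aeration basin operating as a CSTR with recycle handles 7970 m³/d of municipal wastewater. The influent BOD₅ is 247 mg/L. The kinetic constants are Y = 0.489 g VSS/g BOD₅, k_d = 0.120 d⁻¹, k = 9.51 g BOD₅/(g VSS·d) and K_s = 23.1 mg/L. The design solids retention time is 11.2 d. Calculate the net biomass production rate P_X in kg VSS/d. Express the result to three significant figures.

P_X ≈ 409 kg VSS/d

From the Monod/SRT balance for a CMAS, S = K_s·(1+k_d θ_c)/[θ_c·(Y k − k_d) − 1] = 23.1 × (1 + 0.120 × 11.2) / [11.2 × (0.489 × 9.51 − 0.120) − 1] = 54.15 / 49.74 = 1.089 mg/L.
Observed yield with endogenous decay: Y_obs = Y / (1 + k_d·θ_c) = 0.489 / (1 + 0.120 × 11.2) = 0.489 / 2.344 = 0.2086 g VSS/g BOD₅.
Q·(S₀ − S) = 7970 × (247 − 1.09) × 10⁻³ = 1960 kg/d removed.
Biomass produced: P_X = Y_obs·Q·ΔS = 0.2086 × 1960 ≈ 408.9 kg VSS/d.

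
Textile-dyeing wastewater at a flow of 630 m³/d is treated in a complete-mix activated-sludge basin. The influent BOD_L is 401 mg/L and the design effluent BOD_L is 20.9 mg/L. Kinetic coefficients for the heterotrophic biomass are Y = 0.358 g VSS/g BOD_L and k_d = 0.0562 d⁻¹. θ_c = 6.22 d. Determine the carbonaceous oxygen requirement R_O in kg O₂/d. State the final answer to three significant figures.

R_O ≈ 149 kg O₂/d

The observed yield is Y_obs = Y/(1 + k_d·θ_c) = 0.358 / (1 + 0.0562 × 6.22) = 0.358 / 1.350 = 0.2653 g VSS per g BOD_L removed.
Substrate removed = Q·(S₀ − S) = 630 m³/d × (401 − 20.9) g/m³ = 2.39×10^5 g/d = 239.5 kg/d.
Net sludge production P_X = 0.2653 × 239.5 = 63.52 kg VSS/d.
R_O = Q·ΔS − 1.42 P_X = 239.5 − 90.20 = 149.3 kg O₂/d.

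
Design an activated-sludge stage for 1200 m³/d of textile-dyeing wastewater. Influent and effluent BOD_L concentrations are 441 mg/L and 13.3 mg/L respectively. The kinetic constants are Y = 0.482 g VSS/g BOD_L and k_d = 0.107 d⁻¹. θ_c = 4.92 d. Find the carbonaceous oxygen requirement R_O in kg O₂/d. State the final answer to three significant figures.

R_O ≈ 283 kg O₂/d

Observed yield with endogenous decay: Y_obs = Y / (1 + k_d·θ_c) = 0.482 / (1 + 0.107 × 4.92) = 0.482 / 1.526 = 0.3158 g VSS/g BOD_L.
Substrate removed = Q·(S₀ − S) = 1200 m³/d × (441 − 13.3) g/m³ = 5.13×10^5 g/d = 513.2 kg/d.
Biomass synthesised: P_X = Y_obs × 513.2 = 162.1 kg VSS/d.
R_O = Q·ΔS − 1.42 P_X = 513.2 − 230.1 = 283.1 kg O₂/d.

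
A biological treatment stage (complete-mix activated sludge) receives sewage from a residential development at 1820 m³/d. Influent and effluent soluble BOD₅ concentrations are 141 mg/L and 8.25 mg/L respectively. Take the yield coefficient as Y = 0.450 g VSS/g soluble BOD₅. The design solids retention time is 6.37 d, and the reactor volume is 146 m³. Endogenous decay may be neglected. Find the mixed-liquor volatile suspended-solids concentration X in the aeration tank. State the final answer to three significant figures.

Without decay, X = Y Q (S₀−S) θ_c / V = 0.450 × 1820 × (141 − 8.25) × 6.37 / 146 = 4744 mg/L.

X ≈ 4740 mg/L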